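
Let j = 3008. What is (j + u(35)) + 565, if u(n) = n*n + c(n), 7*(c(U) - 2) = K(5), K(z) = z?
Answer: 33605/7 ≈ 4800.7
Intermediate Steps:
c(U) = 19/7 (c(U) = 2 + (⅐)*5 = 2 + 5/7 = 19/7)
u(n) = 19/7 + n² (u(n) = n*n + 19/7 = n² + 19/7 = 19/7 + n²)
(j + u(35)) + 565 = (3008 + (19/7 + 35²)) + 565 = (3008 + (19/7 + 1225)) + 565 = (3008 + 8594/7) + 565 = 29650/7 + 565 = 33605/7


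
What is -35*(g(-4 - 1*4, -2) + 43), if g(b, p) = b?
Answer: -1225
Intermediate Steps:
-35*(g(-4 - 1*4, -2) + 43) = -35*((-4 - 1*4) + 43) = -35*((-4 - 4) + 43) = -35*(-8 + 43) = -35*35 = -1225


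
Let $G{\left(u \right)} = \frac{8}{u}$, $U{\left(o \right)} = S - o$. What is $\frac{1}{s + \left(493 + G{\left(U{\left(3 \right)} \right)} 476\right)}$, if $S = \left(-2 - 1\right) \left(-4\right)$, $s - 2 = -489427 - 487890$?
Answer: $- \frac{9}{8787590} \approx -1.0242 \cdot 10^{-6}$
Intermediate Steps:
$s = -977315$ ($s = 2 - 977317 = -977315$)
$S = 12$ ($S = \left(-3\right) \left(-4\right) = 12$)
$U{\left(o \right)} = 12 - o$
$\frac{1}{s + \left(493 + G{\left(U{\left(3 \right)} \right)} 476\right)} = \frac{1}{-977315 + \left(493 + \frac{8}{12 - 3} \cdot 476\right)} = \frac{1}{-977315 + \left(493 + \frac{8}{9} \cdot 476\right)} = \frac{1}{-977315 + \left(493 + \frac{3808}{9}\right)} = \frac{1}{-977315 + \frac{8245}{9}} = \frac{1}{- \frac{8787590}{9}} = - \frac{9}{8787590}$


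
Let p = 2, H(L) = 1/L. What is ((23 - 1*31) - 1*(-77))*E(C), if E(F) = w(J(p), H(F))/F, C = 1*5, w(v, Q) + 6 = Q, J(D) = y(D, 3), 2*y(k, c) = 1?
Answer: -2001/25 ≈ -80.040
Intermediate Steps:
y(k, c) = ½ (y(k, c) = (½)*1 = ½)
J(D) = ½
w(v, Q) = -6 + Q
C = 5
E(F) = (-6 + 1/F)/F
((23 - 1*31) - 1*(-77))*E(C) = ((23 - 1*31) - 1*(-77))*((1 - 6*5)/5²) = ((23 - 31) + 77)*((1 - 30)/25) = (-8 + 77)*((1/25)*(-29)) = 69*(-29/25) = -2001/25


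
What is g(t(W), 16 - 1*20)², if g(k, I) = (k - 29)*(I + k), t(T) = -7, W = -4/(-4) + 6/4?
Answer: 156816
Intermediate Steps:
W = 5/2 (W = -4*(-¼) + 6*(¼) = 1 + 3/2 = 5/2 ≈ 2.5000)
g(k, I) = (-29 + k)*(I + k)
g(t(W), 16 - 1*20)² = ((-7)² - 29*(16 - 1*20) - 29*(-7) + (16 - 1*20)*(-7))² = (49 - 29*(16 - 20) + 203 + (16 - 20)*(-7))² = (49 - 29*(-4) + 203 - 4*(-7))² = (49 + 116 + 203 + 28)² = 396² = 156816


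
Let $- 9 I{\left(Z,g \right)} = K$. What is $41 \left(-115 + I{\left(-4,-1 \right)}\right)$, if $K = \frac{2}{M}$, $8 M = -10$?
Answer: $- \frac{211847}{45} \approx -4707.7$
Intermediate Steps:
$M = - \frac{5}{4}$ ($M = \frac{1}{8} \left(-10\right) = - \frac{5}{4} \approx -1.25$)
$K = - \frac{8}{5}$ ($K = \frac{2}{- \frac{5}{4}} = 2 \left(- \frac{4}{5}\right) = - \frac{8}{5} \approx -1.6$)
$I{\left(Z,g \right)} = \frac{8}{45}$ ($I{\left(Z,g \right)} = \left(- \frac{1}{9}\right) \left(- \frac{8}{5}\right) = \frac{8}{45}$)
$41 \left(-115 + I{\left(-4,-1 \right)}\right) = 41 \left(-115 + \frac{8}{45}\right) = 41 \left(- \frac{5167}{45}\right) = - \frac{211847}{45}$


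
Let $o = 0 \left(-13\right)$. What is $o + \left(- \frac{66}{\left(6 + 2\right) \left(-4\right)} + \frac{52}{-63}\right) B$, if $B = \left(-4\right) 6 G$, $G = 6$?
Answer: $- \frac{1247}{7} \approx -178.14$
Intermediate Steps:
$B = -144$ ($B = \left(-4\right) 6 \cdot 6 = \left(-24\right) 6 = -144$)
$o = 0$
$o + \left(- \frac{66}{\left(6 + 2\right) \left(-4\right)} + \frac{52}{-63}\right) B = 0 + \left(- \frac{66}{\left(6 + 2\right) \left(-4\right)} + \frac{52}{-63}\right) \left(-144\right) = 0 + \left(- \frac{66}{8 \left(-4\right)} + 52 \left(- \frac{1}{63}\right)\right) \left(-144\right) = 0 + \left(- \frac{66}{-32} - \frac{52}{63}\right) \left(-144\right) = 0 + \left(\left(-66\right) \left(- \frac{1}{32}\right) - \frac{52}{63}\right) \left(-144\right) = 0 + \left(\frac{33}{16} - \frac{52}{63}\right) \left(-144\right) = 0 + \frac{1247}{1008} \left(-144\right) = 0 - \frac{1247}{7} = - \frac{1247}{7}$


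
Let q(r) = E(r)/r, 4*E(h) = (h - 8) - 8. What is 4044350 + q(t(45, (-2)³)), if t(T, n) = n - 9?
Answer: 275015833/68 ≈ 4.0444e+6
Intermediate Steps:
t(T, n) = -9 + n
E(h) = -4 + h/4 (E(h) = ((h - 8) - 8)/4 = ((-8 + h) - 8)/4 = (-16 + h)/4 = -4 + h/4)
q(r) = (-4 + r/4)/r
4044350 + q(t(45, (-2)³)) = 4044350 + (-16 + (-9 + (-2)³))/(4*(-9 + (-2)³)) = 4044350 + (-16 + (-9 - 8))/(4*(-9 - 8)) = 4044350 + (¼)*(-16 - 17)/(-17) = 4044350 + (¼)*(-1/17)*(-33) = 4044350 + 33/68 = 275015833/68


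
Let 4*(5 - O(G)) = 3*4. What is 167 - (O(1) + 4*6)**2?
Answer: -509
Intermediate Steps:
O(G) = 2 (O(G) = 5 - 3*4/4 = 5 - 1/4*12 = 5 - 3 = 2)
167 - (O(1) + 4*6)**2 = 167 - (2 + 4*6)**2 = 167 - (2 + 24)**2 = 167 - 1*26**2 = 167 - 1*676 = 167 - 676 = -509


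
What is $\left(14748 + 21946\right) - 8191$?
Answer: $28503$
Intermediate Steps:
$\left(14748 + 21946\right) - 8191 = 36694 - 8191 = 28503$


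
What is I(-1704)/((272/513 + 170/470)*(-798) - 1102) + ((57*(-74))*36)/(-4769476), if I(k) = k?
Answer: 111071886255/114350571838 ≈ 0.97133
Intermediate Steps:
I(-1704)/((272/513 + 170/470)*(-798) - 1102) + ((57*(-74))*36)/(-4769476) = -1704/((272/513 + 170/470)*(-798) - 1102) + ((57*(-74))*36)/(-4769476) = -1704/((272*(1/513) + 170*(1/470))*(-798) - 1102) - 4218*36*(-1/4769476) = -1704/((272/513 + 17/47)*(-798) - 1102) - 151848*(-1/4769476) = -1704/((21505/24111)*(-798) - 1102) + 37962/1192369 = -1704/(-301070/423 - 1102) + 37962/1192369 = -1704/(-767216/423) + 37962/1192369 = -1704*(-423/767216) + 37962/1192369 = 90099/95902 + 37962/1192369 = 111071886255/114350571838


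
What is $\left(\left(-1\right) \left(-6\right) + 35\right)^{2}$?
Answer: $1681$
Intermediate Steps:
$\left(\left(-1\right) \left(-6\right) + 35\right)^{2} = \left(6 + 35\right)^{2} = 41^{2} = 1681$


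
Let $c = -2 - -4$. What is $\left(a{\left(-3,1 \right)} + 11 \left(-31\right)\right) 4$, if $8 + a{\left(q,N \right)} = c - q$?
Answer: $-1376$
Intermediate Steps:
$c = 2$ ($c = -2 + 4 = 2$)
$a{\left(q,N \right)} = -6 - q$ ($a{\left(q,N \right)} = -8 - \left(-2 + q\right) = -6 - q$)
$\left(a{\left(-3,1 \right)} + 11 \left(-31\right)\right) 4 = \left(\left(-6 - -3\right) + 11 \left(-31\right)\right) 4 = \left(\left(-6 + 3\right) - 341\right) 4 = \left(-3 - 341\right) 4 = \left(-344\right) 4 = -1376$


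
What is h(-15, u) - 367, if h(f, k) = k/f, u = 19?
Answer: -5524/15 ≈ -368.27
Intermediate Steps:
h(-15, u) - 367 = 19/(-15) - 367 = 19*(-1/15) - 367 = -19/15 - 367 = -5524/15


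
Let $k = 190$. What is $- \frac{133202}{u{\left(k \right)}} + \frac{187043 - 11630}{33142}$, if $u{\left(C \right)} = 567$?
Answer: $- \frac{4315121513}{18791514} \approx -229.63$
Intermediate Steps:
$- \frac{133202}{u{\left(k \right)}} + \frac{187043 - 11630}{33142} = - \frac{133202}{567} + \frac{187043 - 11630}{33142} = \left(-133202\right) \frac{1}{567} + 175413 \cdot \frac{1}{33142} = - \frac{133202}{567} + \frac{175413}{33142} = - \frac{4315121513}{18791514}$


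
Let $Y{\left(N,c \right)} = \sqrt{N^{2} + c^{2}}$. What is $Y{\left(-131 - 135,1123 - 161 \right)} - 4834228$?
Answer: $-4834228 + 10 \sqrt{9962} \approx -4.8332 \cdot 10^{6}$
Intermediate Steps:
$Y{\left(-131 - 135,1123 - 161 \right)} - 4834228 = \sqrt{\left(-131 - 135\right)^{2} + \left(1123 - 161\right)^{2}} - 4834228 = \sqrt{\left(-266\right)^{2} + 962^{2}} - 4834228 = \sqrt{70756 + 925444} - 4834228 = \sqrt{996200} - 4834228 = 10 \sqrt{9962} - 4834228 = -4834228 + 10 \sqrt{9962}$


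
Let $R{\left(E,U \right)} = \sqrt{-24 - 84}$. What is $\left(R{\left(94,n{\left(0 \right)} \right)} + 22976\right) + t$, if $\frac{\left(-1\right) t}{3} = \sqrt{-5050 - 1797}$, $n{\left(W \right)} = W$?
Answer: $22976 - 3 i \sqrt{6847} + 6 i \sqrt{3} \approx 22976.0 - 237.85 i$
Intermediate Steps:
$R{\left(E,U \right)} = 6 i \sqrt{3}$ ($R{\left(E,U \right)} = \sqrt{-108} = 6 i \sqrt{3}$)
$t = - 3 i \sqrt{6847}$ ($t = - 3 \sqrt{-5050 - 1797} = - 3 \sqrt{-6847} = - 3 i \sqrt{6847} \approx - 248.24 i$)
$\left(R{\left(94,n{\left(0 \right)} \right)} + 22976\right) + t = \left(6 i \sqrt{3} + 22976\right) - 3 i \sqrt{6847} = \left(22976 + 6 i \sqrt{3}\right) - 3 i \sqrt{6847} = 22976 - 3 i \sqrt{6847} + 6 i \sqrt{3}$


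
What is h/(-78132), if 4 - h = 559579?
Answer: 186525/26044 ≈ 7.1619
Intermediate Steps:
h = -559575 (h = 4 - 1*559579 = 4 - 559579 = -559575)
h/(-78132) = -559575/(-78132) = -559575*(-1/78132) = 186525/26044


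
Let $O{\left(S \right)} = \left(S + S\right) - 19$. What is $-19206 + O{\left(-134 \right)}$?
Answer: $-19493$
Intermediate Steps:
$O{\left(S \right)} = -19 + 2 S$ ($O{\left(S \right)} = 2 S - 19 = -19 + 2 S$)
$-19206 + O{\left(-134 \right)} = -19206 + \left(-19 + 2 \left(-134\right)\right) = -19206 - 287 = -19493$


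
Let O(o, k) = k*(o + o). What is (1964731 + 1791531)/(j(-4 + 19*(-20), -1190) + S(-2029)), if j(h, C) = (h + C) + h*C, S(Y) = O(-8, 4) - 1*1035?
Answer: 3756262/454287 ≈ 8.2685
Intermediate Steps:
O(o, k) = 2*k*o (O(o, k) = k*(2*o) = 2*k*o)
S(Y) = -1099 (S(Y) = 2*4*(-8) - 1*1035 = -64 - 1035 = -1099)
j(h, C) = C + h + C*h (j(h, C) = (C + h) + C*h = C + h + C*h)
(1964731 + 1791531)/(j(-4 + 19*(-20), -1190) + S(-2029)) = (1964731 + 1791531)/((-1190 + (-4 + 19*(-20)) - 1190*(-4 + 19*(-20))) - 1099) = 3756262/((-1190 + (-4 - 380) - 1190*(-4 - 380)) - 1099) = 3756262/((-1190 - 384 - 1190*(-384)) - 1099) = 3756262/((-1190 - 384 + 456960) - 1099) = 3756262/(455386 - 1099) = 3756262/454287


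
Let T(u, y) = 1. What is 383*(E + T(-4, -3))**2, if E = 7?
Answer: 24512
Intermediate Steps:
383*(E + T(-4, -3))**2 = 383*(7 + 1)**2 = 383*8**2 = 383*64 = 24512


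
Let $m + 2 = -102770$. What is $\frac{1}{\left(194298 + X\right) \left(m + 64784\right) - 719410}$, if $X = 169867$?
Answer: $- \frac{1}{13834619430} \approx -7.2282 \cdot 10^{-11}$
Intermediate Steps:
$m = -102772$ ($m = -2 - 102770 = -102772$)
$\frac{1}{\left(194298 + X\right) \left(m + 64784\right) - 719410} = \frac{1}{\left(194298 + 169867\right) \left(-102772 + 64784\right) - 719410} = \frac{1}{364165 \left(-37988\right) - 719410} = \frac{1}{-13833900020 - 719410} = \frac{1}{-13834619430} = - \frac{1}{13834619430}$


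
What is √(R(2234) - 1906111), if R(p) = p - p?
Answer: I*√1906111 ≈ 1380.6*I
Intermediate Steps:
R(p) = 0
√(R(2234) - 1906111) = √(0 - 1906111) = √(-1906111) = I*√1906111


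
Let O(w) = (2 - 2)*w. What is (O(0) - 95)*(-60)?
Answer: 5700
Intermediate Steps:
O(w) = 0 (O(w) = 0*w = 0)
(O(0) - 95)*(-60) = (0 - 95)*(-60) = -95*(-60) = 5700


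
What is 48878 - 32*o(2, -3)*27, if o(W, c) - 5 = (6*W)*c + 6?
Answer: 70478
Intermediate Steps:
o(W, c) = 11 + 6*W*c (o(W, c) = 5 + ((6*W)*c + 6) = 5 + (6*W*c + 6) = 5 + (6 + 6*W*c) = 11 + 6*W*c)
48878 - 32*o(2, -3)*27 = 48878 - 32*(11 + 6*2*(-3))*27 = 48878 - 32*(11 - 36)*27 = 48878 - 32*(-25)*27 = 48878 + 800*27 = 48878 + 21600 = 70478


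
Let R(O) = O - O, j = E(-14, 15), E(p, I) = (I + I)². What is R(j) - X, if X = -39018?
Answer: 39018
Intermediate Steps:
E(p, I) = 4*I² (E(p, I) = (2*I)² = 4*I²)
j = 900 (j = 4*15² = 4*225 = 900)
R(O) = 0
R(j) - X = 0 - 1*(-39018) = 0 + 39018 = 39018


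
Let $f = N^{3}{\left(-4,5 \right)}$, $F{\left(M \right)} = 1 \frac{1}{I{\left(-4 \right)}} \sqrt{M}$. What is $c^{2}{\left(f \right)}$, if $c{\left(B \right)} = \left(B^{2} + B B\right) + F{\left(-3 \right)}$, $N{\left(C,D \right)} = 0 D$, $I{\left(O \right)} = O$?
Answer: $- \frac{3}{16} \approx -0.1875$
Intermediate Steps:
$N{\left(C,D \right)} = 0$
$F{\left(M \right)} = - \frac{\sqrt{M}}{4}$ ($F{\left(M \right)} = 1 \frac{1}{-4} \sqrt{M} = 1 \left(- \frac{1}{4}\right) \sqrt{M} = - \frac{\sqrt{M}}{4}$)
$f = 0$ ($f = 0^{3} = 0$)
$c{\left(B \right)} = 2 B^{2} - \frac{i \sqrt{3}}{4}$ ($c{\left(B \right)} = \left(B^{2} + B B\right) - \frac{\sqrt{-3}}{4} = \left(B^{2} + B^{2}\right) - \frac{i \sqrt{3}}{4} = 2 B^{2} - \frac{i \sqrt{3}}{4}$)
$c^{2}{\left(f \right)} = \left(2 \cdot 0^{2} - \frac{i \sqrt{3}}{4}\right)^{2} = \left(2 \cdot 0 - \frac{i \sqrt{3}}{4}\right)^{2} = \left(0 - \frac{i \sqrt{3}}{4}\right)^{2} = \left(- \frac{i \sqrt{3}}{4}\right)^{2} = - \frac{3}{16}$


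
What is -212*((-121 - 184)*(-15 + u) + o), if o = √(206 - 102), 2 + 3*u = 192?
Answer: 9375700/3 - 424*√26 ≈ 3.1231e+6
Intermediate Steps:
u = 190/3 (u = -⅔ + (⅓)*192 = -⅔ + 64 = 190/3 ≈ 63.333)
o = 2*√26 (o = √104 = 2*√26 ≈ 10.198)
-212*((-121 - 184)*(-15 + u) + o) = -212*((-121 - 184)*(-15 + 190/3) + 2*√26) = -212*(-305*145/3 + 2*√26) = -212*(-44225/3 + 2*√26) = 9375700/3 - 424*√26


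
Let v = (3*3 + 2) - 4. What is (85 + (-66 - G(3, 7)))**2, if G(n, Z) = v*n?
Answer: 4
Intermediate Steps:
v = 7 (v = (9 + 2) - 4 = 11 - 4 = 7)
G(n, Z) = 7*n
(85 + (-66 - G(3, 7)))**2 = (85 + (-66 - 7*3))**2 = (85 + (-66 - 1*21))**2 = (85 + (-66 - 21))**2 = (85 - 87)**2 = (-2)**2 = 4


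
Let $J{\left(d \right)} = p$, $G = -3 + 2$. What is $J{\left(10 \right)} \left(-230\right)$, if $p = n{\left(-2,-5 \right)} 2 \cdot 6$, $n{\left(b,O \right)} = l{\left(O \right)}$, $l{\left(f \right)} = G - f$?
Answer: $-11040$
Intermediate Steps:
$G = -1$
$l{\left(f \right)} = -1 - f$
$n{\left(b,O \right)} = -1 - O$
$p = 48$ ($p = \left(-1 - -5\right) 2 \cdot 6 = \left(-1 + 5\right) 2 \cdot 6 = 4 \cdot 2 \cdot 6 = 8 \cdot 6 = 48$)
$J{\left(d \right)} = 48$
$J{\left(10 \right)} \left(-230\right) = 48 \left(-230\right) = -11040$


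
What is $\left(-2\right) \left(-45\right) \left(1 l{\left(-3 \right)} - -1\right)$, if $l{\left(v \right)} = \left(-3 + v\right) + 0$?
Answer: $-450$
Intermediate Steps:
$l{\left(v \right)} = -3 + v$
$\left(-2\right) \left(-45\right) \left(1 l{\left(-3 \right)} - -1\right) = \left(-2\right) \left(-45\right) \left(1 \left(-3 - 3\right) - -1\right) = 90 \left(1 \left(-6\right) + \left(-2 + 3\right)\right) = 90 \left(-6 + 1\right) = 90 \left(-5\right) = -450$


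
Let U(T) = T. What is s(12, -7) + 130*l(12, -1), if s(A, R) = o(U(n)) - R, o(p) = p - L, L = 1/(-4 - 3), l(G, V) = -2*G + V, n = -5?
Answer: -22735/7 ≈ -3247.9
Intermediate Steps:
l(G, V) = V - 2*G
L = -⅐ (L = 1/(-7) = -⅐ ≈ -0.14286)
o(p) = ⅐ + p (o(p) = p - 1*(-⅐) = p + ⅐ = ⅐ + p)
s(A, R) = -34/7 - R (s(A, R) = (⅐ - 5) - R = -34/7 - R)
s(12, -7) + 130*l(12, -1) = (-34/7 - 1*(-7)) + 130*(-1 - 2*12) = (-34/7 + 7) + 130*(-1 - 24) = 15/7 + 130*(-25) = 15/7 - 3250 = -22735/7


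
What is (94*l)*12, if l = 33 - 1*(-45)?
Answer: 87984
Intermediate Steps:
l = 78 (l = 33 + 45 = 78)
(94*l)*12 = (94*78)*12 = 7332*12 = 87984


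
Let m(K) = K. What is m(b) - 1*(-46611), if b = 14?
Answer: 46625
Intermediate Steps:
m(b) - 1*(-46611) = 14 - 1*(-46611) = 14 + 46611 = 46625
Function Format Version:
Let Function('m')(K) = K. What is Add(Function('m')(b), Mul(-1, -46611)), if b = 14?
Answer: 46625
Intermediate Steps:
Add(Function('m')(b), Mul(-1, -46611)) = Add(14, Mul(-1, -46611)) = Add(14, 46611) = 46625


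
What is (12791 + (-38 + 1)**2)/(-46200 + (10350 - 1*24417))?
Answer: -4720/20089 ≈ -0.23495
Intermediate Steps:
(12791 + (-38 + 1)**2)/(-46200 + (10350 - 1*24417)) = (12791 + (-37)**2)/(-46200 + (10350 - 24417)) = (12791 + 1369)/(-46200 - 14067) = 14160/(-60267) = 14160*(-1/60267) = -4720/20089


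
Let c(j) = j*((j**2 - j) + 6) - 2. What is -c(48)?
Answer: -108574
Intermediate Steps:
c(j) = -2 + j*(6 + j**2 - j) (c(j) = j*(6 + j**2 - j) - 2 = -2 + j*(6 + j**2 - j))
-c(48) = -(-2 + 48**3 - 1*48**2 + 6*48) = -(-2 + 110592 - 1*2304 + 288) = -(-2 + 110592 - 2304 + 288) = -1*108574 = -108574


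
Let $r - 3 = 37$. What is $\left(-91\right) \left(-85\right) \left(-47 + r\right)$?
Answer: $-54145$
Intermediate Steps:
$r = 40$ ($r = 3 + 37 = 40$)
$\left(-91\right) \left(-85\right) \left(-47 + r\right) = \left(-91\right) \left(-85\right) \left(-47 + 40\right) = 7735 \left(-7\right) = -54145$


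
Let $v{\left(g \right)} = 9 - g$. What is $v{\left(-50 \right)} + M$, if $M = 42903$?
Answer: $42962$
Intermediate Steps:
$v{\left(-50 \right)} + M = \left(9 - -50\right) + 42903 = \left(9 + 50\right) + 42903 = 59 + 42903 = 42962$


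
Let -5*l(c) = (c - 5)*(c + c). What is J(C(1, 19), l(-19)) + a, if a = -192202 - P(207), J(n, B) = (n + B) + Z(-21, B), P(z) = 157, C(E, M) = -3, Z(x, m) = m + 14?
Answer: -963564/5 ≈ -1.9271e+5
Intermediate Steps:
Z(x, m) = 14 + m
l(c) = -2*c*(-5 + c)/5 (l(c) = -(c - 5)*(c + c)/5 = -(-5 + c)*2*c/5 = -2*c*(-5 + c)/5)
J(n, B) = 14 + n + 2*B (J(n, B) = (n + B) + (14 + B) = (B + n) + (14 + B) = 14 + n + 2*B)
a = -192359 (a = -192202 - 1*157 = -192202 - 157 = -192359)
J(C(1, 19), l(-19)) + a = (14 - 3 + 2*((⅖)*(-19)*(5 - 1*(-19)))) - 192359 = (14 - 3 + 2*((⅖)*(-19)*(5 + 19))) - 192359 = (14 - 3 + 2*((⅖)*(-19)*24)) - 192359 = (14 - 3 + 2*(-912/5)) - 192359 = (14 - 3 - 1824/5) - 192359 = -1769/5 - 192359 = -963564/5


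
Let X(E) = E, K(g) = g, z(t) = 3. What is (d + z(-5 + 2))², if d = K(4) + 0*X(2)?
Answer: 49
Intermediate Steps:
d = 4 (d = 4 + 0*2 = 4 + 0 = 4)
(d + z(-5 + 2))² = (4 + 3)² = 7² = 49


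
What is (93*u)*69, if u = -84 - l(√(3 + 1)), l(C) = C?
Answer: -551862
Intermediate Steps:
u = -86 (u = -84 - √(3 + 1) = -84 - √4 = -84 - 1*2 = -84 - 2 = -86)
(93*u)*69 = (93*(-86))*69 = -7998*69 = -551862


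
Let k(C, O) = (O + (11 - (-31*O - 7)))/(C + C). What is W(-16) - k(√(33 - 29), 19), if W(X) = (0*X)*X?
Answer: -313/2 ≈ -156.50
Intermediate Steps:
k(C, O) = (18 + 32*O)/(2*C) (k(C, O) = (O + (11 - (-7 - 31*O)))/((2*C)) = (O + (11 + (7 + 31*O)))*(1/(2*C)) = (O + (18 + 31*O))*(1/(2*C)) = (18 + 32*O)*(1/(2*C)) = (18 + 32*O)/(2*C))
W(X) = 0 (W(X) = 0*X = 0)
W(-16) - k(√(33 - 29), 19) = 0 - (9 + 16*19)/(√(33 - 29)) = 0 - (9 + 304)/(√4) = 0 - 313/2 = -313/2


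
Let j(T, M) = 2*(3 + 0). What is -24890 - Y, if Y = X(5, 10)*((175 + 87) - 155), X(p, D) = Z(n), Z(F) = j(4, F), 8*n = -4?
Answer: -25532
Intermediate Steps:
n = -1/2 (n = (1/8)*(-4) = -1/2 ≈ -0.50000)
j(T, M) = 6 (j(T, M) = 2*3 = 6)
Z(F) = 6
X(p, D) = 6
Y = 642 (Y = 6*((175 + 87) - 155) = 6*(262 - 155) = 6*107 = 642)
-24890 - Y = -24890 - 1*642 = -24890 - 642 = -25532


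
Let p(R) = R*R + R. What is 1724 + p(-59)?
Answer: 5146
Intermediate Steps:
p(R) = R + R² (p(R) = R² + R = R + R²)
1724 + p(-59) = 1724 - 59*(1 - 59) = 1724 - 59*(-58) = 1724 + 3422 = 5146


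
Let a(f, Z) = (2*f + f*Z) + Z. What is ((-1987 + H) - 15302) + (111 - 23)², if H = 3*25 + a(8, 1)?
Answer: -9445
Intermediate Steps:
a(f, Z) = Z + 2*f + Z*f (a(f, Z) = (2*f + Z*f) + Z = Z + 2*f + Z*f)
H = 100 (H = 3*25 + (1 + 2*8 + 1*8) = 75 + (1 + 16 + 8) = 75 + 25 = 100)
((-1987 + H) - 15302) + (111 - 23)² = ((-1987 + 100) - 15302) + (111 - 23)² = (-1887 - 15302) + 88² = -17189 + 7744 = -9445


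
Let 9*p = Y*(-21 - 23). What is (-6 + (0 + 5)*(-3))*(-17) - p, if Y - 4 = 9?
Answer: 3785/9 ≈ 420.56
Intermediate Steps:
Y = 13 (Y = 4 + 9 = 13)
p = -572/9 (p = (13*(-21 - 23))/9 = (13*(-44))/9 = (1/9)*(-572) = -572/9 ≈ -63.556)
(-6 + (0 + 5)*(-3))*(-17) - p = (-6 + (0 + 5)*(-3))*(-17) - 1*(-572/9) = (-6 + 5*(-3))*(-17) + 572/9 = (-6 - 15)*(-17) + 572/9 = -21*(-17) + 572/9 = 357 + 572/9 = 3785/9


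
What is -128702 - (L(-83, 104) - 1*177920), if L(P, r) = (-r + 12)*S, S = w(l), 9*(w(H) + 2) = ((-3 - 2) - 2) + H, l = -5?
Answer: 146734/3 ≈ 48911.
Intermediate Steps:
w(H) = -25/9 + H/9 (w(H) = -2 + (((-3 - 2) - 2) + H)/9 = -2 + ((-5 - 2) + H)/9 = -2 + (-7 + H)/9 = -2 + (-7/9 + H/9) = -25/9 + H/9)
S = -10/3 (S = -25/9 + (⅑)*(-5) = -25/9 - 5/9 = -10/3 ≈ -3.3333)
L(P, r) = -40 + 10*r/3 (L(P, r) = (-r + 12)*(-10/3) = (12 - r)*(-10/3) = -40 + 10*r/3)
-128702 - (L(-83, 104) - 1*177920) = -128702 - ((-40 + (10/3)*104) - 1*177920) = -128702 - ((-40 + 1040/3) - 177920) = -128702 - (920/3 - 177920) = -128702 - 1*(-532840/3) = -128702 + 532840/3 = 146734/3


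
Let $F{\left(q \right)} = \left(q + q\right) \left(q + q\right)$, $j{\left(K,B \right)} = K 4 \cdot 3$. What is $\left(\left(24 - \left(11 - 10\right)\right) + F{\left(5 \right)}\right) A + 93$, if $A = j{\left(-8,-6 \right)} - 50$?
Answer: $-17865$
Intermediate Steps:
$j{\left(K,B \right)} = 12 K$ ($j{\left(K,B \right)} = 4 K 3 = 12 K$)
$A = -146$ ($A = 12 \left(-8\right) - 50 = -96 - 50 = -146$)
$F{\left(q \right)} = 4 q^{2}$ ($F{\left(q \right)} = 2 q 2 q = 4 q^{2}$)
$\left(\left(24 - \left(11 - 10\right)\right) + F{\left(5 \right)}\right) A + 93 = \left(\left(24 - \left(11 - 10\right)\right) + 4 \cdot 5^{2}\right) \left(-146\right) + 93 = \left(\left(24 - 1\right) + 4 \cdot 25\right) \left(-146\right) + 93 = \left(\left(24 - 1\right) + 100\right) \left(-146\right) + 93 = \left(23 + 100\right) \left(-146\right) + 93 = 123 \left(-146\right) + 93 = -17958 + 93 = -17865$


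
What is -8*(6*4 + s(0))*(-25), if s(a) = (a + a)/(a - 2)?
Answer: 4800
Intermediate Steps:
s(a) = 2*a/(-2 + a) (s(a) = (2*a)/(-2 + a) = 2*a/(-2 + a))
-8*(6*4 + s(0))*(-25) = -8*(6*4 + 2*0/(-2 + 0))*(-25) = -8*(24 + 2*0/(-2))*(-25) = -8*(24 + 2*0*(-½))*(-25) = -8*(24 + 0)*(-25) = -8*24*(-25) = -192*(-25) = 4800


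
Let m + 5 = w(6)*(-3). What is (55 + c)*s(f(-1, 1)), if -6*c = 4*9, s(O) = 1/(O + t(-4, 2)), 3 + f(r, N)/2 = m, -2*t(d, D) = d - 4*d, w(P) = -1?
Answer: -49/16 ≈ -3.0625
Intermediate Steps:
t(d, D) = 3*d/2 (t(d, D) = -(d - 4*d)/2 = -(-3)*d/2 = 3*d/2)
m = -2 (m = -5 - 1*(-3) = -5 + 3 = -2)
f(r, N) = -10 (f(r, N) = -6 + 2*(-2) = -6 - 4 = -10)
s(O) = 1/(-6 + O) (s(O) = 1/(O + (3/2)*(-4)) = 1/(O - 6) = 1/(-6 + O))
c = -6 (c = -2*9/3 = -⅙*36 = -6)
(55 + c)*s(f(-1, 1)) = (55 - 6)/(-6 - 10) = 49/(-16) = 49*(-1/16) = -49/16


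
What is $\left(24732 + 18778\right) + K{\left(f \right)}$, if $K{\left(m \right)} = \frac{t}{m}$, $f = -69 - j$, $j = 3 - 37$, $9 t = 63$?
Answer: $\frac{217549}{5} \approx 43510.0$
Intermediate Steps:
$t = 7$ ($t = \frac{1}{9} \cdot 63 = 7$)
$j = -34$
$f = -35$ ($f = -69 - -34 = -69 + 34 = -35$)
$K{\left(m \right)} = \frac{7}{m}$
$\left(24732 + 18778\right) + K{\left(f \right)} = \left(24732 + 18778\right) + \frac{7}{-35} = 43510 + 7 \left(- \frac{1}{35}\right) = 43510 - \frac{1}{5} = \frac{217549}{5}$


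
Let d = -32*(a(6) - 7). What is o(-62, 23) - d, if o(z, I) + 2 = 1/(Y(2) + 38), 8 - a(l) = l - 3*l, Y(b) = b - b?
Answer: 15733/38 ≈ 414.03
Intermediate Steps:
Y(b) = 0
a(l) = 8 + 2*l (a(l) = 8 - (l - 3*l) = 8 - (-2)*l = 8 + 2*l)
o(z, I) = -75/38 (o(z, I) = -2 + 1/(0 + 38) = -2 + 1/38 = -75/38)
d = -416 (d = -32*((8 + 2*6) - 7) = -32*((8 + 12) - 7) = -32*(20 - 7) = -32*13 = -416)
o(-62, 23) - d = -75/38 - 1*(-416) = -75/38 + 416 = 15733/38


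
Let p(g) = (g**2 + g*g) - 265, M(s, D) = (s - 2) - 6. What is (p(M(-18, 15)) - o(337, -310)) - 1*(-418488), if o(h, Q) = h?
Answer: 419238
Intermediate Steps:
M(s, D) = -8 + s (M(s, D) = (-2 + s) - 6 = -8 + s)
p(g) = -265 + 2*g**2 (p(g) = (g**2 + g**2) - 265 = 2*g**2 - 265 = -265 + 2*g**2)
(p(M(-18, 15)) - o(337, -310)) - 1*(-418488) = ((-265 + 2*(-8 - 18)**2) - 1*337) - 1*(-418488) = ((-265 + 2*(-26)**2) - 337) + 418488 = ((-265 + 2*676) - 337) + 418488 = ((-265 + 1352) - 337) + 418488 = (1087 - 337) + 418488 = 750 + 418488 = 419238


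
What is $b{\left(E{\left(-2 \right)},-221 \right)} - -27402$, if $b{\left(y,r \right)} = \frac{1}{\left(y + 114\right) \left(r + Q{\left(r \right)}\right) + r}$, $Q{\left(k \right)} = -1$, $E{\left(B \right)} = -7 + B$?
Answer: $\frac{644796461}{23531} \approx 27402.0$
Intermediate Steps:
$b{\left(y,r \right)} = \frac{1}{r + \left(-1 + r\right) \left(114 + y\right)}$ ($b{\left(y,r \right)} = \frac{1}{\left(y + 114\right) \left(r - 1\right) + r} = \frac{1}{\left(114 + y\right) \left(-1 + r\right) + r} = \frac{1}{\left(-1 + r\right) \left(114 + y\right) + r} = \frac{1}{r + \left(-1 + r\right) \left(114 + y\right)}$)
$b{\left(E{\left(-2 \right)},-221 \right)} - -27402 = \frac{1}{-114 - \left(-7 - 2\right) + 115 \left(-221\right) - 221 \left(-7 - 2\right)} - -27402 = \frac{1}{-114 - -9 - 25415 - -1989} + 27402 = \frac{1}{-114 + 9 - 25415 + 1989} + 27402 = \frac{1}{-23531} + 27402 = - \frac{1}{23531} + 27402 = \frac{644796461}{23531}$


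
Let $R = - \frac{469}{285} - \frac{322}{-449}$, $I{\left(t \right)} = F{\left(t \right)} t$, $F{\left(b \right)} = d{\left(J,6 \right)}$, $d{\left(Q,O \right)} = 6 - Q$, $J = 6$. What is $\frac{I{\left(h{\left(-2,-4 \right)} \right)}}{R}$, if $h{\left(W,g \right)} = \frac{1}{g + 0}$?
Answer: $0$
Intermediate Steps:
$h{\left(W,g \right)} = \frac{1}{g}$
$F{\left(b \right)} = 0$ ($F{\left(b \right)} = 6 - 6 = 0$)
$I{\left(t \right)} = 0$ ($I{\left(t \right)} = 0 t = 0$)
$R = - \frac{118811}{127965}$ ($R = \left(-469\right) \frac{1}{285} - - \frac{322}{449} = - \frac{469}{285} + \frac{322}{449} = - \frac{118811}{127965} \approx -0.92846$)
$\frac{I{\left(h{\left(-2,-4 \right)} \right)}}{R} = \frac{0}{- \frac{118811}{127965}} = 0 \left(- \frac{127965}{118811}\right) = 0$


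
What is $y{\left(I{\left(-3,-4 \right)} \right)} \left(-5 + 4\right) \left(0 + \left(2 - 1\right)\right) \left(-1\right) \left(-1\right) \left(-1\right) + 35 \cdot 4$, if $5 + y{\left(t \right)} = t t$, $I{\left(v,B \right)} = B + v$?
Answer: $184$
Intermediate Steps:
$y{\left(t \right)} = -5 + t^{2}$ ($y{\left(t \right)} = -5 + t t = -5 + t^{2}$)
$y{\left(I{\left(-3,-4 \right)} \right)} \left(-5 + 4\right) \left(0 + \left(2 - 1\right)\right) \left(-1\right) \left(-1\right) \left(-1\right) + 35 \cdot 4 = \left(-5 + \left(-4 - 3\right)^{2}\right) \left(-5 + 4\right) \left(0 + \left(2 - 1\right)\right) \left(-1\right) \left(-1\right) \left(-1\right) + 35 \cdot 4 = \left(-5 + \left(-7\right)^{2}\right) \left(- (0 + \left(2 - 1\right))\right) 1 \left(-1\right) + 140 = \left(-5 + 49\right) \left(- (0 + 1)\right) \left(-1\right) + 140 = 44 \left(\left(-1\right) 1\right) \left(-1\right) + 140 = 44 \left(-1\right) \left(-1\right) + 140 = \left(-44\right) \left(-1\right) + 140 = 44 + 140 = 184$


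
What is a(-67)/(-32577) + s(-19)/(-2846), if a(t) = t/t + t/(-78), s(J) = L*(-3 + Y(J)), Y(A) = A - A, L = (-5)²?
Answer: 47540695/1807925769 ≈ 0.026296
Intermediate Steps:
L = 25
Y(A) = 0
s(J) = -75 (s(J) = 25*(-3 + 0) = 25*(-3) = -75)
a(t) = 1 - t/78 (a(t) = 1 + t*(-1/78) = 1 - t/78)
a(-67)/(-32577) + s(-19)/(-2846) = (1 - 1/78*(-67))/(-32577) - 75/(-2846) = (1 + 67/78)*(-1/32577) - 75*(-1/2846) = (145/78)*(-1/32577) + 75/2846 = -145/2541006 + 75/2846 = 47540695/1807925769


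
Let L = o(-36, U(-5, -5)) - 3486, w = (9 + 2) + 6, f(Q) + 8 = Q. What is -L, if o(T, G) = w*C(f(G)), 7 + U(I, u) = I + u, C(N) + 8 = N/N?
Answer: 3605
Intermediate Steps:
f(Q) = -8 + Q
C(N) = -7 (C(N) = -8 + N/N = -8 + 1 = -7)
U(I, u) = -7 + I + u (U(I, u) = -7 + (I + u) = -7 + I + u)
w = 17 (w = 11 + 6 = 17)
o(T, G) = -119 (o(T, G) = 17*(-7) = -119)
L = -3605 (L = -119 - 3486 = -3605)
-L = -1*(-3605) = 3605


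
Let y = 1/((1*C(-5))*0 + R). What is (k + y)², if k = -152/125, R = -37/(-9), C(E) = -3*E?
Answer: 20241001/21390625 ≈ 0.94626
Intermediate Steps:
R = 37/9 (R = -37*(-⅑) = 37/9 ≈ 4.1111)
k = -152/125 (k = -152*1/125 = -152/125 ≈ -1.2160)
y = 9/37 (y = 1/((1*(-3*(-5)))*0 + 37/9) = 1/((1*15)*0 + 37/9) = 1/(15*0 + 37/9) = 1/(0 + 37/9) = 1/(37/9) = 9/37 ≈ 0.24324)
(k + y)² = (-152/125 + 9/37)² = (-4499/4625)² = 20241001/21390625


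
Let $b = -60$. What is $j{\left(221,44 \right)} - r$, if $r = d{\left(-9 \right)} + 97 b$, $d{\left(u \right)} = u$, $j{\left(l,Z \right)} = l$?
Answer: $6050$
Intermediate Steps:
$r = -5829$ ($r = -9 + 97 \left(-60\right) = -9 - 5820 = -5829$)
$j{\left(221,44 \right)} - r = 221 - -5829 = 221 + 5829 = 6050$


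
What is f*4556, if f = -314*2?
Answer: -2861168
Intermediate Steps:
f = -628
f*4556 = -628*4556 = -2861168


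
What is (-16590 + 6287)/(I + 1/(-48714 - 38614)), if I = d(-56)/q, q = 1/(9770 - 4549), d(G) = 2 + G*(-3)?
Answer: -899740384/77509712959 ≈ -0.011608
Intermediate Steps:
d(G) = 2 - 3*G
q = 1/5221 ≈ 0.00019153
I = 887570 (I = (2 - 3*(-56))/(1/5221) = (2 + 168)*5221 = 170*5221 = 887570)
(-16590 + 6287)/(I + 1/(-48714 - 38614)) = (-16590 + 6287)/(887570 + 1/(-48714 - 38614)) = -10303/(887570 + 1/(-87328)) = -10303/(887570 - 1/87328) = -10303/77509712959/87328 = -10303*87328/77509712959 = -899740384/77509712959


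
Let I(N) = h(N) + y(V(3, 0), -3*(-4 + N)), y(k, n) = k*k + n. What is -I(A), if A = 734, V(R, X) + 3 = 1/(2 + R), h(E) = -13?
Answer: 54879/25 ≈ 2195.2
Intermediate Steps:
V(R, X) = -3 + 1/(2 + R)
y(k, n) = n + k**2 (y(k, n) = k**2 + n = n + k**2)
I(N) = 171/25 - 3*N (I(N) = -13 + (-3*(-4 + N) + ((-5 - 3*3)/(2 + 3))**2) = -13 + ((12 - 3*N) + ((-5 - 9)/5)**2) = -13 + ((12 - 3*N) + ((1/5)*(-14))**2) = -13 + ((12 - 3*N) + (-14/5)**2) = -13 + ((12 - 3*N) + 196/25) = -13 + (496/25 - 3*N) = 171/25 - 3*N)
-I(A) = -(171/25 - 3*734) = -(171/25 - 2202) = -1*(-54879/25) = 54879/25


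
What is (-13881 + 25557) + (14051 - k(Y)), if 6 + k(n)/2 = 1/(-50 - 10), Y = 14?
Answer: 772171/30 ≈ 25739.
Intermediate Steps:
k(n) = -361/30 (k(n) = -12 + 2/(-50 - 10) = -12 + 2/(-60) = -12 + 2*(-1/60) = -12 - 1/30 = -361/30)
(-13881 + 25557) + (14051 - k(Y)) = (-13881 + 25557) + (14051 - 1*(-361/30)) = 11676 + (14051 + 361/30) = 11676 + 421891/30 = 772171/30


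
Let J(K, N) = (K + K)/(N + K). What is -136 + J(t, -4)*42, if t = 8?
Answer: 32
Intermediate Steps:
J(K, N) = 2*K/(K + N) (J(K, N) = (2*K)/(K + N) = 2*K/(K + N))
-136 + J(t, -4)*42 = -136 + (2*8/(8 - 4))*42 = -136 + (2*8/4)*42 = -136 + (2*8*(¼))*42 = -136 + 4*42 = -136 + 168 = 32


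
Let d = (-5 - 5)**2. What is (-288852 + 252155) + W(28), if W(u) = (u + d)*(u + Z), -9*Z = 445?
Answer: -354977/9 ≈ -39442.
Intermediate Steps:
Z = -445/9 (Z = -1/9*445 = -445/9 ≈ -49.444)
d = 100 (d = (-10)**2 = 100)
W(u) = (100 + u)*(-445/9 + u) (W(u) = (u + 100)*(u - 445/9) = (100 + u)*(-445/9 + u))
(-288852 + 252155) + W(28) = (-288852 + 252155) + (-44500/9 + 28**2 + (455/9)*28) = -36697 + (-44500/9 + 784 + 12740/9) = -36697 - 24704/9 = -354977/9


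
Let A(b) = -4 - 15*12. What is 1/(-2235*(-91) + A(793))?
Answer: 1/203201 ≈ 4.9212e-6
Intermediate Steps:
A(b) = -184 (A(b) = -4 - 180 = -184)
1/(-2235*(-91) + A(793)) = 1/(-2235*(-91) - 184) = 1/(203385 - 184) = 1/203201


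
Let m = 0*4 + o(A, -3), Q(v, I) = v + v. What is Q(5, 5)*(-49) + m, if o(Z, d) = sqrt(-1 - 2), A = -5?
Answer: -490 + I*sqrt(3) ≈ -490.0 + 1.732*I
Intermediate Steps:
Q(v, I) = 2*v
o(Z, d) = I*sqrt(3) (o(Z, d) = sqrt(-3) = I*sqrt(3))
m = I*sqrt(3) (m = 0*4 + I*sqrt(3) = 0 + I*sqrt(3) = I*sqrt(3) ≈ 1.732*I)
Q(5, 5)*(-49) + m = (2*5)*(-49) + I*sqrt(3) = 10*(-49) + I*sqrt(3) = -490 + I*sqrt(3)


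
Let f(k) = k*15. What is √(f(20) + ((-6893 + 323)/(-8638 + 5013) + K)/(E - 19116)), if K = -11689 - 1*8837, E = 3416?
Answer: 3*√433752932053/113825 ≈ 17.358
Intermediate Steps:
K = -20526 (K = -11689 - 8837 = -20526)
f(k) = 15*k
√(f(20) + ((-6893 + 323)/(-8638 + 5013) + K)/(E - 19116)) = √(15*20 + ((-6893 + 323)/(-8638 + 5013) - 20526)/(3416 - 19116)) = √(300 + (-6570/(-3625) - 20526)/(-15700)) = √(300 + (-6570*(-1/3625) - 20526)*(-1/15700)) = √(300 + (1314/725 - 20526)*(-1/15700)) = √(300 - 14880036/725*(-1/15700)) = √(300 + 3720009/2845625) = √(857407509/2845625) = 3*√433752932053/113825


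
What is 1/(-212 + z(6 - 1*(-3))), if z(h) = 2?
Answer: -1/210 ≈ -0.0047619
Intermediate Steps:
1/(-212 + z(6 - 1*(-3))) = 1/(-212 + 2) = 1/(-210) = -1/210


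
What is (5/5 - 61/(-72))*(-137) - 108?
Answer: -25997/72 ≈ -361.07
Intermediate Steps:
(5/5 - 61/(-72))*(-137) - 108 = (5*(⅕) - 61*(-1/72))*(-137) - 108 = (1 + 61/72)*(-137) - 108 = (133/72)*(-137) - 108 = -18221/72 - 108 = -25997/72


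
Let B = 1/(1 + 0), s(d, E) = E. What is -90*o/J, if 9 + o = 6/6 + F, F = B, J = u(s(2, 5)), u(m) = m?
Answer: 126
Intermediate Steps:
J = 5
B = 1 (B = 1/1 = 1)
F = 1
o = -7 (o = -9 + (6/6 + 1) = -9 + (6*(1/6) + 1) = -9 + (1 + 1) = -9 + 2 = -7)
-90*o/J = -(-630)/5 = -90*(-7/5) = 126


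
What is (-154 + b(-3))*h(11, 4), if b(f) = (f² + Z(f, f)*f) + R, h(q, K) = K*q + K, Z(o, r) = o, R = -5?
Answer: -6768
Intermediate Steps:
h(q, K) = K + K*q
b(f) = -5 + 2*f² (b(f) = (f² + f*f) - 5 = (f² + f²) - 5 = 2*f² - 5 = -5 + 2*f²)
(-154 + b(-3))*h(11, 4) = (-154 + (-5 + 2*(-3)²))*(4*(1 + 11)) = (-154 + (-5 + 2*9))*(4*12) = (-154 + (-5 + 18))*48 = (-154 + 13)*48 = -141*48 = -6768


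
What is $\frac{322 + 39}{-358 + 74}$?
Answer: $- \frac{361}{284} \approx -1.2711$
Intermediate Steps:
$\frac{322 + 39}{-358 + 74} = \frac{361}{-284} = 361 \left(- \frac{1}{284}\right) = - \frac{361}{284}$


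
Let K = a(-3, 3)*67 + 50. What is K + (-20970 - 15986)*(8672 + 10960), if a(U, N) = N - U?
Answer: -725519740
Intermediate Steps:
K = 452 (K = (3 - 1*(-3))*67 + 50 = (3 + 3)*67 + 50 = 6*67 + 50 = 402 + 50 = 452)
K + (-20970 - 15986)*(8672 + 10960) = 452 + (-20970 - 15986)*(8672 + 10960) = 452 - 36956*19632 = 452 - 725520192 = -725519740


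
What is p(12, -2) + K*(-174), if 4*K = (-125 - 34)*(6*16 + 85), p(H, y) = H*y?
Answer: 2503725/2 ≈ 1.2519e+6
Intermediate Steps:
K = -28779/4 (K = ((-125 - 34)*(6*16 + 85))/4 = (-159*(96 + 85))/4 = (-159*181)/4 = (¼)*(-28779) = -28779/4 ≈ -7194.8)
p(12, -2) + K*(-174) = 12*(-2) - 28779/4*(-174) = -24 + 2503773/2 = 2503725/2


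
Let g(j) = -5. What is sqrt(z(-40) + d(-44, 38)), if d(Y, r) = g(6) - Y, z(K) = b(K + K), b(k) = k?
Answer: I*sqrt(41) ≈ 6.4031*I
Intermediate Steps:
z(K) = 2*K (z(K) = K + K = 2*K)
d(Y, r) = -5 - Y
sqrt(z(-40) + d(-44, 38)) = sqrt(2*(-40) + (-5 - 1*(-44))) = sqrt(-80 + (-5 + 44)) = sqrt(-80 + 39) = sqrt(-41) = I*sqrt(41)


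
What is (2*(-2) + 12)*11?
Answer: 88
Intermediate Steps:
(2*(-2) + 12)*11 = (-4 + 12)*11 = 8*11 = 88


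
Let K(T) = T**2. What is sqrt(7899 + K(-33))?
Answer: 2*sqrt(2247) ≈ 94.805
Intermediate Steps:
sqrt(7899 + K(-33)) = sqrt(7899 + (-33)**2) = sqrt(7899 + 1089) = sqrt(8988) = 2*sqrt(2247)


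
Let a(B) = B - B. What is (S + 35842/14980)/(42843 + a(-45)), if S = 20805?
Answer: 155847371/320894070 ≈ 0.48567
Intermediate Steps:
a(B) = 0
(S + 35842/14980)/(42843 + a(-45)) = (20805 + 35842/14980)/(42843 + 0) = (20805 + 35842*(1/14980))/42843 = (20805 + 17921/7490)*(1/42843) = (155847371/7490)*(1/42843) = 155847371/320894070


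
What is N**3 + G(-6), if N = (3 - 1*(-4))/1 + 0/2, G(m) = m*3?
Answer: 325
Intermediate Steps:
G(m) = 3*m
N = 7 (N = (3 + 4)*1 + 0*(1/2) = 7*1 + 0 = 7 + 0 = 7)
N**3 + G(-6) = 7**3 + 3*(-6) = 343 - 18 = 325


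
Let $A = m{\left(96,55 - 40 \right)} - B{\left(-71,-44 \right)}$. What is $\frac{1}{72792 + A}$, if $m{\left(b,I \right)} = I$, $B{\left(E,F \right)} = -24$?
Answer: $\frac{1}{72831} \approx 1.373 \cdot 10^{-5}$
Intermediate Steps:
$A = 39$ ($A = \left(55 - 40\right) - -24 = \left(55 - 40\right) + 24 = 15 + 24 = 39$)
$\frac{1}{72792 + A} = \frac{1}{72792 + 39} = \frac{1}{72831}$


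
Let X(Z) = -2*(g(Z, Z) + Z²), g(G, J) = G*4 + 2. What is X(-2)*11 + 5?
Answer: 49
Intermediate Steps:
g(G, J) = 2 + 4*G (g(G, J) = 4*G + 2 = 2 + 4*G)
X(Z) = -4 - 8*Z - 2*Z² (X(Z) = -2*((2 + 4*Z) + Z²) = -2*(2 + Z² + 4*Z) = -4 - 8*Z - 2*Z²)
X(-2)*11 + 5 = (-4 - 8*(-2) - 2*(-2)²)*11 + 5 = (-4 + 16 - 2*4)*11 + 5 = (-4 + 16 - 8)*11 + 5 = 4*11 + 5 = 44 + 5 = 49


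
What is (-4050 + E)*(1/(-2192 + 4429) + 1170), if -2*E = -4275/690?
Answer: -974456698665/205804 ≈ -4.7349e+6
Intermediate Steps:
E = 285/92 (E = -(-4275)/(2*690) = -1/2*(-285/46) = 285/92 ≈ 3.0978)
(-4050 + E)*(1/(-2192 + 4429) + 1170) = (-4050 + 285/92)*(1/(-2192 + 4429) + 1170) = -372315*(1/2237 + 1170)/92 = -372315/92*2617291/2237 = -974456698665/205804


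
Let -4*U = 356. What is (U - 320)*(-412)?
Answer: 168508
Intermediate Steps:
U = -89 (U = -¼*356 = -89)
(U - 320)*(-412) = (-89 - 320)*(-412) = -409*(-412) = 168508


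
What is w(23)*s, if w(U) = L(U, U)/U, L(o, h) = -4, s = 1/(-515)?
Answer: 4/11845 ≈ 0.00033770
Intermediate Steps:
s = -1/515 ≈ -0.0019417
w(U) = -4/U
w(23)*s = -4/23*(-1/515) = 4/11845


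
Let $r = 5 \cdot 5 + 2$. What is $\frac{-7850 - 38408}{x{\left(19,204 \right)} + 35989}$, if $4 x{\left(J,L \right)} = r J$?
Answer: $- \frac{185032}{144469} \approx -1.2808$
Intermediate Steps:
$r = 27$ ($r = 25 + 2 = 27$)
$x{\left(J,L \right)} = \frac{27 J}{4}$
$\frac{-7850 - 38408}{x{\left(19,204 \right)} + 35989} = \frac{-7850 - 38408}{\frac{27}{4} \cdot 19 + 35989} = - \frac{46258}{\frac{513}{4} + 35989} = - \frac{46258}{\frac{144469}{4}} = \left(-46258\right) \frac{4}{144469} = - \frac{185032}{144469}$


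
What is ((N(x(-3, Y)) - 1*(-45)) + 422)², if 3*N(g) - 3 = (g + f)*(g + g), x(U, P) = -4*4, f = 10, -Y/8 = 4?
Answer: 283024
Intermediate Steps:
Y = -32 (Y = -8*4 = -32)
x(U, P) = -16
N(g) = 1 + 2*g*(10 + g)/3 (N(g) = 1 + ((g + 10)*(g + g))/3 = 1 + ((10 + g)*(2*g))/3 = 1 + (2*g*(10 + g))/3 = 1 + 2*g*(10 + g)/3)
((N(x(-3, Y)) - 1*(-45)) + 422)² = (((1 + (⅔)*(-16)² + (20/3)*(-16)) - 1*(-45)) + 422)² = (((1 + (⅔)*256 - 320/3) + 45) + 422)² = (((1 + 512/3 - 320/3) + 45) + 422)² = ((65 + 45) + 422)² = (110 + 422)² = 532² = 283024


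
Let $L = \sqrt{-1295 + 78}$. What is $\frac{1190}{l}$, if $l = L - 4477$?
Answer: $- \frac{2663815}{10022373} - \frac{595 i \sqrt{1217}}{10022373} \approx -0.26579 - 0.0020711 i$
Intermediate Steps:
$L = i \sqrt{1217}$ ($L = \sqrt{-1217} = i \sqrt{1217} \approx 34.885 i$)
$l = -4477 + i \sqrt{1217}$ ($l = i \sqrt{1217} - 4477 = -4477 + i \sqrt{1217} \approx -4477.0 + 34.885 i$)
$\frac{1190}{l} = \frac{1190}{-4477 + i \sqrt{1217}}$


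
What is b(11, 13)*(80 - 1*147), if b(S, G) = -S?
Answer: 737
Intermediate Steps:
b(11, 13)*(80 - 1*147) = (-1*11)*(80 - 1*147) = -11*(80 - 147) = -11*(-67) = 737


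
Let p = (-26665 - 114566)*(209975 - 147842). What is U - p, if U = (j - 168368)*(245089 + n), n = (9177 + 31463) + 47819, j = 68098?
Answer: -24669752237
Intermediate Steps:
p = -8775105723 (p = -141231*62133 = -8775105723)
n = 88459 (n = 40640 + 47819 = 88459)
U = -33444857960 (U = (68098 - 168368)*(245089 + 88459) = -100270*333548 = -33444857960)
U - p = -33444857960 - 1*(-8775105723) = -33444857960 + 8775105723 = -24669752237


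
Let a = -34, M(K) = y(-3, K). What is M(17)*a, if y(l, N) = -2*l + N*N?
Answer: -10030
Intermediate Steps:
y(l, N) = N**2 - 2*l (y(l, N) = -2*l + N**2 = N**2 - 2*l)
M(K) = 6 + K**2 (M(K) = K**2 - 2*(-3) = K**2 + 6 = 6 + K**2)
M(17)*a = (6 + 17**2)*(-34) = (6 + 289)*(-34) = 295*(-34) = -10030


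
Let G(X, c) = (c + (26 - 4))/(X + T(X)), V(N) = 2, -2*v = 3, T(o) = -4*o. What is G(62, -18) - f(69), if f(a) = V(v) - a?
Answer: 6229/93 ≈ 66.979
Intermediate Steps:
v = -3/2 (v = -1/2*3 = -3/2 ≈ -1.5000)
f(a) = 2 - a
G(X, c) = -(22 + c)/(3*X) (G(X, c) = (c + (26 - 4))/(X - 4*X) = (c + 22)/((-3*X)) = (22 + c)*(-1/(3*X)) = -(22 + c)/(3*X))
G(62, -18) - f(69) = (1/3)*(-22 - 1*(-18))/62 - (2 - 1*69) = (1/3)*(1/62)*(-22 + 18) - (2 - 69) = (1/3)*(1/62)*(-4) - 1*(-67) = -2/93 + 67 = 6229/93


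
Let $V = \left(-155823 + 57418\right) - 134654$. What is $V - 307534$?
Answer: $-540593$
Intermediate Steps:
$V = -233059$ ($V = -98405 - 134654 = -233059$)
$V - 307534 = -233059 - 307534 = -540593$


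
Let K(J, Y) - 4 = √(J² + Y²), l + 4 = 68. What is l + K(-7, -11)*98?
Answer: 456 + 98*√170 ≈ 1733.8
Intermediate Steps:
l = 64 (l = -4 + 68 = 64)
K(J, Y) = 4 + √(J² + Y²)
l + K(-7, -11)*98 = 64 + (4 + √((-7)² + (-11)²))*98 = 64 + (4 + √(49 + 121))*98 = 64 + (4 + √170)*98 = 64 + (392 + 98*√170) = 456 + 98*√170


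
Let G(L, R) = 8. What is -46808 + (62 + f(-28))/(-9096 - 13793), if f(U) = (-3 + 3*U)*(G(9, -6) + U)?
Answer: -1071390114/22889 ≈ -46808.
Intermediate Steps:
f(U) = (-3 + 3*U)*(8 + U)
-46808 + (62 + f(-28))/(-9096 - 13793) = -46808 + (62 + (-24 + 3*(-28)² + 21*(-28)))/(-9096 - 13793) = -46808 + (62 + (-24 + 3*784 - 588))/(-22889) = -46808 + (62 + (-24 + 2352 - 588))*(-1/22889) = -46808 + (62 + 1740)*(-1/22889) = -46808 + 1802*(-1/22889) = -46808 - 1802/22889 = -1071390114/22889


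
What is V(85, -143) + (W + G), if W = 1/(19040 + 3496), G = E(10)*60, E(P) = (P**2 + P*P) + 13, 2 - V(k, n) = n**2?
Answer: -172783511/22536 ≈ -7667.0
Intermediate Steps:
V(k, n) = 2 - n**2
E(P) = 13 + 2*P**2 (E(P) = (P**2 + P**2) + 13 = 2*P**2 + 13 = 13 + 2*P**2)
G = 12780 (G = (13 + 2*10**2)*60 = (13 + 2*100)*60 = (13 + 200)*60 = 213*60 = 12780)
W = 1/22536 ≈ 4.4373e-5
V(85, -143) + (W + G) = (2 - 1*(-143)**2) + (1/22536 + 12780) = (2 - 1*20449) + 288010081/22536 = (2 - 20449) + 288010081/22536 = -20447 + 288010081/22536 = -172783511/22536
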